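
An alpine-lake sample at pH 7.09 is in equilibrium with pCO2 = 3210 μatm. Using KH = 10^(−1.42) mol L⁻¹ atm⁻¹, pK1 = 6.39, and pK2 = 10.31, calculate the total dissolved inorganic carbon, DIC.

[CO2*] = KH · pCO2 = 10^(−1.42) × 3210×10^-6 = 1.220×10^-4 mol/L
α₀ = 1/(1 + K1/[H⁺] + K1K2/[H⁺]²) = 1/(1 + 10^+0.70 + 10^-2.52) = 0.1663
DIC = [CO2*]/α₀ = 1.220×10^-4 / 0.1663 = 0.734 mmol/L

DIC = 0.734 mmol/L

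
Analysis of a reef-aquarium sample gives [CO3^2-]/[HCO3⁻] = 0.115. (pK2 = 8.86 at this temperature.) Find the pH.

pH = 7.92

From K2 = [H⁺][CO3^2-]/[HCO3⁻]:  pH = pK2 + log₁₀([CO3^2-]/[HCO3⁻])
log₁₀(0.115) = -0.939
pH = 8.86 + (-0.939) = 7.92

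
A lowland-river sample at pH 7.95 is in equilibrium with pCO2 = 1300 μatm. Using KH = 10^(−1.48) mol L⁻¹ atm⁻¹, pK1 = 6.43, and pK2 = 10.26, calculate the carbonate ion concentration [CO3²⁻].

[CO2*] = KH · pCO2 = 10^(−1.48) × 1300×10^-6 = 4.305×10^-5 mol/L
α₀ = 1/(1 + K1/[H⁺] + K1K2/[H⁺]²) = 1/(1 + 10^+1.52 + 10^-0.79) = 0.02918
DIC = [CO2*]/α₀ = 4.305×10^-5 / 0.02918 = 1.475 mmol/L
[CO3²⁻] = α₂·DIC; α₂ = 0.004732, so [CO3²⁻] = 0.004732 × 1.475 = 0.00698 mmol/L = 6.98 μmol/L

[CO3²⁻] = 6.98 μmol/L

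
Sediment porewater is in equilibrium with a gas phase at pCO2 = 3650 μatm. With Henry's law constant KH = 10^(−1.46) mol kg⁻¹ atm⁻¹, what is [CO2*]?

KH = 10^(−1.46) = 3.467×10^-2 mol kg⁻¹ atm⁻¹
[CO2*] = KH · pCO2 = 3.467×10^-2 × 3650×10^-6 atm = 1.27×10^-4 mol/kg

[CO2*] = 127 μmol/kg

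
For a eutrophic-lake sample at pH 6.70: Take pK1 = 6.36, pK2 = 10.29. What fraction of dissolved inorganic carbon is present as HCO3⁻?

α₁ = 1 / (1 + [H⁺]/K1 + K2/[H⁺]) = 1 / (1 + 10^-0.34 + 10^-3.59)
   = 1 / (1 + 0.45709 + 0.00025704) = 1/1.4573 = 0.6862

α₁ = 0.686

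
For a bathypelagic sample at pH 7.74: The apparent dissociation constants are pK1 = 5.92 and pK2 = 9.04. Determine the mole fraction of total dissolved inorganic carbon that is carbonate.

α₂ = 1 / (1 + [H⁺]/K2 + [H⁺]²/(K1K2)) = 1 / (1 + 10^+1.30 + 10^-0.52)
   = 1 / (1 + 19.953 + 0.30200) = 1/21.255 = 0.04705

α₂ = 0.0470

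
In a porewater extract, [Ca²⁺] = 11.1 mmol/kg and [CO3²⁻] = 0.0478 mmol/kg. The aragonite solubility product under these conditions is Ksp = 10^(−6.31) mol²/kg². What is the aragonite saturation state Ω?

Ω = 1.08

Ksp = 10^(−6.31) = 4.898×10^-7
Ω = [Ca²⁺][CO3²⁻]/Ksp = (11.1×10^-3)(0.0478×10^-3) / 4.898×10^-7 = 1.08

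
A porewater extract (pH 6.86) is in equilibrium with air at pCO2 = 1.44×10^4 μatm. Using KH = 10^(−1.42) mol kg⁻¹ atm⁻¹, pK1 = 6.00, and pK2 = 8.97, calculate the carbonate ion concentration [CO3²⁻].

[CO3²⁻] = 0.0308 mmol/kg

[CO2*] = KH · pCO2 = 10^(−1.42) × 1.44×10^4×10^-6 = 5.475×10^-4 mol/kg
α₀ = 1/(1 + K1/[H⁺] + K1K2/[H⁺]²) = 1/(1 + 10^+0.86 + 10^-1.25) = 0.1205
DIC = [CO2*]/α₀ = 5.475×10^-4 / 0.1205 = 4.544 mmol/kg
[CO3²⁻] = α₂·DIC; α₂ = 0.006775, so [CO3²⁻] = 0.006775 × 4.544 = 0.0308 mmol/kg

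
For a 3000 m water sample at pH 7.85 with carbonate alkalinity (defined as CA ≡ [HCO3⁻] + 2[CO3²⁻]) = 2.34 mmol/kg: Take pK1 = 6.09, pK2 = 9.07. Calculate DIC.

DIC = 2.25 mmol/kg

CA = [HCO3⁻] + 2[CO3²⁻] = (α₁ + 2α₂)·DIC
At pH 7.85: [H⁺]/K1 = 10^-1.76 = 0.017378, K2/[H⁺] = 10^-1.22 = 0.060256
α₁ = 1/(1 + 0.017378 + 0.060256) = 1/1.0776 = 0.9280; α₂ = α₁·K2/[H⁺] = 0.05592
α₁ + 2α₂ = 1.0398
DIC = CA / (α₁ + 2α₂) = 2.34 / 1.0398 = 2.25 mmol/kg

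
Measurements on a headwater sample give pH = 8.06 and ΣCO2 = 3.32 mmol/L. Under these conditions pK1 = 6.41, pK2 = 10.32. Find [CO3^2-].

[CO3²⁻] = 17.7 μmol/L

α₂ = 1 / (1 + [H⁺]/K2 + [H⁺]²/(K1K2)) = 1 / (1 + 10^+2.26 + 10^+0.61)
   = 1 / (1 + 181.97 + 4.0738) = 1/187.04 = 0.005346
[CO3²⁻] = α₂ × DIC = 0.005346 × 3.32 = 0.0177 mmol/L = 17.7 μmol/L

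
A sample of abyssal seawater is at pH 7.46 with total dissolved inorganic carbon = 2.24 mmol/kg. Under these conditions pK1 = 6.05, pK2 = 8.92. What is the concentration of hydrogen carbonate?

α₁ = 1 / (1 + [H⁺]/K1 + K2/[H⁺]) = 1 / (1 + 10^-1.41 + 10^-1.46)
   = 1 / (1 + 0.038905 + 0.034674) = 1/1.0736 = 0.9315
[HCO3⁻] = α₁ × DIC = 0.9315 × 2.24 = 2.09 mmol/kg

[HCO3⁻] = 2.09 mmol/kg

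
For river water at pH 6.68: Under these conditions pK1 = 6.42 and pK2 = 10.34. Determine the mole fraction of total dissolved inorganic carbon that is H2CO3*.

α₀ = 1 / (1 + K1/[H⁺] + K1K2/[H⁺]²) = 1 / (1 + 10^+0.26 + 10^-3.40)
   = 1 / (1 + 1.8197 + 0.00039811) = 1/2.8201 = 0.3546

α₀ = 0.355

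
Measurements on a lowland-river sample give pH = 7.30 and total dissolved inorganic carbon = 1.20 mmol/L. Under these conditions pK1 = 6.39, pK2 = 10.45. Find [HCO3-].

α₁ = 1 / (1 + [H⁺]/K1 + K2/[H⁺]) = 1 / (1 + 10^-0.91 + 10^-3.15)
   = 1 / (1 + 0.12303 + 0.00070795) = 1/1.1237 = 0.8899
[HCO3⁻] = α₁ × DIC = 0.8899 × 1.20 = 1.07 mmol/L

[HCO3⁻] = 1.07 mmol/L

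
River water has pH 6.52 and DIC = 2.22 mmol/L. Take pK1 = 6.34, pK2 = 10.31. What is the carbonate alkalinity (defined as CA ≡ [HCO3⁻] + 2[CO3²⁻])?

CA = 1.34 mmol/L

CA = [HCO3⁻] + 2[CO3²⁻] = (α₁ + 2α₂)·DIC
At pH 6.52: [H⁺]/K1 = 10^-0.18 = 0.66069, K2/[H⁺] = 10^-3.79 = 0.00016218
α₁ = 1/(1 + 0.66069 + 0.00016218) = 1/1.6609 = 0.6021; α₂ = α₁·K2/[H⁺] = 9.765×10^-5
α₁ + 2α₂ = 0.6023
CA = 0.6023 × 2.22 = 1.34 mmol/L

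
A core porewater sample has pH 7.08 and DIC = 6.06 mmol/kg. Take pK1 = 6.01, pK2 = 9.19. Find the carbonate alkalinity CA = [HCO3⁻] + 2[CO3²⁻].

CA = [HCO3⁻] + 2[CO3²⁻] = (α₁ + 2α₂)·DIC
At pH 7.08: [H⁺]/K1 = 10^-1.07 = 0.085114, K2/[H⁺] = 10^-2.11 = 0.0077625
α₁ = 1/(1 + 0.085114 + 0.0077625) = 1/1.0929 = 0.9150; α₂ = α₁·K2/[H⁺] = 0.007103
α₁ + 2α₂ = 0.9292
CA = 0.9292 × 6.06 = 5.63 mmol/kg

CA = 5.63 mmol/kg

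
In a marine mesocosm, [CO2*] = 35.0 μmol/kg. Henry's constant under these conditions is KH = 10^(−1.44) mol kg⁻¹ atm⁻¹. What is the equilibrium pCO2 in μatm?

KH = 10^(−1.44) = 3.631×10^-2 mol kg⁻¹ atm⁻¹
pCO2 = [CO2*]/KH = 35.0×10^-6 / 3.631×10^-2 = 9.64×10^-4 atm = 964 μatm

pCO2 = 964 μatm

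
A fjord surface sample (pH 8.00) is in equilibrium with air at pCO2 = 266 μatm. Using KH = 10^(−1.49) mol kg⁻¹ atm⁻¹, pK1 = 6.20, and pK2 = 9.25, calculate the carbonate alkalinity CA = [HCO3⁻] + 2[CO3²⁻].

CA = 0.604 mmol/kg

[CO2*] = KH · pCO2 = 10^(−1.49) × 266×10^-6 = 8.608×10^-6 mol/kg
α₀ = 1/(1 + K1/[H⁺] + K1K2/[H⁺]²) = 1/(1 + 10^+1.80 + 10^+0.55) = 0.01478
DIC = [CO2*]/α₀ = 8.608×10^-6 / 0.01478 = 0.5823 mmol/kg
CA = (α₁ + 2α₂)·DIC = (0.9328 + 2×0.05245) × 0.5823 = 0.604 mmol/kg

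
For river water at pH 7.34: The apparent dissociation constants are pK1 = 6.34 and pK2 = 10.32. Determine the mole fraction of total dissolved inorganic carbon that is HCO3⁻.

α₁ = 0.908

α₁ = 1 / (1 + [H⁺]/K1 + K2/[H⁺]) = 1 / (1 + 10^-1.00 + 10^-2.98)
   = 1 / (1 + 0.10000 + 0.0010471) = 1/1.1010 = 0.9082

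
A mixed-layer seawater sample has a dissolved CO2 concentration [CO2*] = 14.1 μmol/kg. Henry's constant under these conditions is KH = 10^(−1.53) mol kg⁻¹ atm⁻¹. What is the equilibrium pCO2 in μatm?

pCO2 = 478 μatm

KH = 10^(−1.53) = 2.951×10^-2 mol kg⁻¹ atm⁻¹
pCO2 = [CO2*]/KH = 14.1×10^-6 / 2.951×10^-2 = 4.78×10^-4 atm = 478 μatm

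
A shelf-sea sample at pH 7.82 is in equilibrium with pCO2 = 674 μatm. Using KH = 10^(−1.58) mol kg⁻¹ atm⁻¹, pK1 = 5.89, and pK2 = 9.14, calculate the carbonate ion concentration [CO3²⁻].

[CO2*] = KH · pCO2 = 10^(−1.58) × 674×10^-6 = 1.773×10^-5 mol/kg
α₀ = 1/(1 + K1/[H⁺] + K1K2/[H⁺]²) = 1/(1 + 10^+1.93 + 10^+0.61) = 0.01109
DIC = [CO2*]/α₀ = 1.773×10^-5 / 0.01109 = 1.599 mmol/kg
[CO3²⁻] = α₂·DIC; α₂ = 0.04517, so [CO3²⁻] = 0.04517 × 1.599 = 0.0722 mmol/kg

[CO3²⁻] = 0.0722 mmol/kg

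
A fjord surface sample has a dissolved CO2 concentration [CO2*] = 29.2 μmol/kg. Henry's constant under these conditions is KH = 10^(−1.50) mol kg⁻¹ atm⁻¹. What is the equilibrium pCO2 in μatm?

pCO2 = 923 μatm

KH = 10^(−1.50) = 3.162×10^-2 mol kg⁻¹ atm⁻¹
pCO2 = [CO2*]/KH = 29.2×10^-6 / 3.162×10^-2 = 9.23×10^-4 atm = 923 μatm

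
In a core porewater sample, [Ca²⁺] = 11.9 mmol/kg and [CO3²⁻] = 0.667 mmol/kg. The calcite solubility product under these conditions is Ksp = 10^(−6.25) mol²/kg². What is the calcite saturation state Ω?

Ω = 14.1

Ksp = 10^(−6.25) = 5.623×10^-7
Ω = [Ca²⁺][CO3²⁻]/Ksp = (11.9×10^-3)(0.667×10^-3) / 5.623×10^-7 = 14.1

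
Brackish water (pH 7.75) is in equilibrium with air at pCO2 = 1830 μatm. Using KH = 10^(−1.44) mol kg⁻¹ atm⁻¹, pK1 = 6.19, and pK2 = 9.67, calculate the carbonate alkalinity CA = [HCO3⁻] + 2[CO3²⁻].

[CO2*] = KH · pCO2 = 10^(−1.44) × 1830×10^-6 = 6.644×10^-5 mol/kg
α₀ = 1/(1 + K1/[H⁺] + K1K2/[H⁺]²) = 1/(1 + 10^+1.56 + 10^-0.36) = 0.02649
DIC = [CO2*]/α₀ = 6.644×10^-5 / 0.02649 = 2.508 mmol/kg
CA = (α₁ + 2α₂)·DIC = (0.9619 + 2×0.01157) × 2.508 = 2.47 mmol/kg

CA = 2.47 mmol/kg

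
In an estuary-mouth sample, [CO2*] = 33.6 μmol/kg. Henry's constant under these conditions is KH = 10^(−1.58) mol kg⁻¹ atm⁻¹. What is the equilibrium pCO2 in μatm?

KH = 10^(−1.58) = 2.630×10^-2 mol kg⁻¹ atm⁻¹
pCO2 = [CO2*]/KH = 33.6×10^-6 / 2.630×10^-2 = 1.28×10^-3 atm = 1280 μatm

pCO2 = 1280 μatm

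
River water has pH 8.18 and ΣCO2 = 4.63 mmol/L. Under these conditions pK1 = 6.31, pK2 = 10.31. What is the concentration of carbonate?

[CO3²⁻] = 0.0336 mmol/L

α₂ = 1 / (1 + [H⁺]/K2 + [H⁺]²/(K1K2)) = 1 / (1 + 10^+2.13 + 10^+0.26)
   = 1 / (1 + 134.90 + 1.8197) = 1/137.72 = 0.007261
[CO3²⁻] = α₂ × DIC = 0.007261 × 4.63 = 0.0336 mmol/L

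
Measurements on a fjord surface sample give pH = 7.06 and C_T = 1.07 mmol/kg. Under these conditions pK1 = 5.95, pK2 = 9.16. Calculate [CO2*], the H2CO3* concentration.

[CO2*] = 0.0765 mmol/kg

α₀ = 1 / (1 + K1/[H⁺] + K1K2/[H⁺]²) = 1 / (1 + 10^+1.11 + 10^-0.99)
   = 1 / (1 + 12.882 + 0.10233) = 1/13.985 = 0.07151
[CO2*] = α₀ × DIC = 0.07151 × 1.07 = 0.0765 mmol/kg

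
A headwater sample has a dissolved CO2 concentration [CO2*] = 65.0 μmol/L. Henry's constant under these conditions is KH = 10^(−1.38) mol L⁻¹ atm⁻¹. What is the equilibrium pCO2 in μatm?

pCO2 = 1560 μatm

KH = 10^(−1.38) = 4.169×10^-2 mol L⁻¹ atm⁻¹
pCO2 = [CO2*]/KH = 65.0×10^-6 / 4.169×10^-2 = 1.56×10^-3 atm = 1560 μatm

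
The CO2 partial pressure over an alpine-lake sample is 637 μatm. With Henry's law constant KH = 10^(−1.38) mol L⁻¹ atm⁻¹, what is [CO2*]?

[CO2*] = 26.6 μmol/L

KH = 10^(−1.38) = 4.169×10^-2 mol L⁻¹ atm⁻¹
[CO2*] = KH · pCO2 = 4.169×10^-2 × 637×10^-6 atm = 2.66×10^-5 mol/L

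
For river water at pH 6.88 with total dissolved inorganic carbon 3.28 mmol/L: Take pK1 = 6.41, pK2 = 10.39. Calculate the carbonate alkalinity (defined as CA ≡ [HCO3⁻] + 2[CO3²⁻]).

CA = 2.45 mmol/L

CA = [HCO3⁻] + 2[CO3²⁻] = (α₁ + 2α₂)·DIC
At pH 6.88: [H⁺]/K1 = 10^-0.47 = 0.33884, K2/[H⁺] = 10^-3.51 = 0.00030903
α₁ = 1/(1 + 0.33884 + 0.00030903) = 1/1.3392 = 0.7467; α₂ = α₁·K2/[H⁺] = 0.0002308
α₁ + 2α₂ = 0.7472
CA = 0.7472 × 3.28 = 2.45 mmol/L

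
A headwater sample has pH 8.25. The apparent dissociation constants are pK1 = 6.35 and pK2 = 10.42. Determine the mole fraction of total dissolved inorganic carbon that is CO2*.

α₀ = 1 / (1 + K1/[H⁺] + K1K2/[H⁺]²) = 1 / (1 + 10^+1.90 + 10^-0.27)
   = 1 / (1 + 79.433 + 0.53703) = 1/80.970 = 0.01235

α₀ = 0.0124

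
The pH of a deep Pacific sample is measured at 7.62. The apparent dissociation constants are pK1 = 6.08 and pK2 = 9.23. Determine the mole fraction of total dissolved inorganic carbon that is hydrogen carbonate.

α₁ = 1 / (1 + [H⁺]/K1 + K2/[H⁺]) = 1 / (1 + 10^-1.54 + 10^-1.61)
   = 1 / (1 + 0.028840 + 0.024547) = 1/1.0534 = 0.9493

α₁ = 0.949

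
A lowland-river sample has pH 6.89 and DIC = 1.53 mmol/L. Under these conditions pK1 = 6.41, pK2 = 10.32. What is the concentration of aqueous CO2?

α₀ = 1 / (1 + K1/[H⁺] + K1K2/[H⁺]²) = 1 / (1 + 10^+0.48 + 10^-2.95)
   = 1 / (1 + 3.0200 + 0.0011220) = 1/4.0211 = 0.2487
[CO2*] = α₀ × DIC = 0.2487 × 1.53 = 0.380 mmol/L

[CO2*] = 0.380 mmol/L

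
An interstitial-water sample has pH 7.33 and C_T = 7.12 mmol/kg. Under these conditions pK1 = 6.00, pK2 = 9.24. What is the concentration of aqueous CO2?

[CO2*] = 0.314 mmol/kg

α₀ = 1 / (1 + K1/[H⁺] + K1K2/[H⁺]²) = 1 / (1 + 10^+1.33 + 10^-0.58)
   = 1 / (1 + 21.380 + 0.26303) = 1/22.643 = 0.04416
[CO2*] = α₀ × DIC = 0.04416 × 7.12 = 0.314 mmol/kg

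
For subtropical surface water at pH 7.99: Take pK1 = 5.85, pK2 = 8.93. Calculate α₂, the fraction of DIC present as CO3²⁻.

α₂ = 1 / (1 + [H⁺]/K2 + [H⁺]²/(K1K2)) = 1 / (1 + 10^+0.94 + 10^-1.20)
   = 1 / (1 + 8.7096 + 0.063096) = 1/9.7727 = 0.1023

α₂ = 0.102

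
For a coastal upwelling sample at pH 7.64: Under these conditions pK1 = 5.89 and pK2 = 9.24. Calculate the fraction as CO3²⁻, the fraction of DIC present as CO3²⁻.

α₂ = 0.0241

α₂ = 1 / (1 + [H⁺]/K2 + [H⁺]²/(K1K2)) = 1 / (1 + 10^+1.60 + 10^-0.15)
   = 1 / (1 + 39.811 + 0.70795) = 1/41.519 = 0.02409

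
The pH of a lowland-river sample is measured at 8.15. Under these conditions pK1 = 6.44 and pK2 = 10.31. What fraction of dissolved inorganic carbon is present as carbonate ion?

α₂ = 1 / (1 + [H⁺]/K2 + [H⁺]²/(K1K2)) = 1 / (1 + 10^+2.16 + 10^+0.45)
   = 1 / (1 + 144.54 + 2.8184) = 1/148.36 = 0.006740

α₂ = 0.00674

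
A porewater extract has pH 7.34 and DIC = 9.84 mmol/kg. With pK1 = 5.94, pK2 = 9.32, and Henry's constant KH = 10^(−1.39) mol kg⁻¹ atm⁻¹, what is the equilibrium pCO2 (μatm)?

α₀ = 1 / (1 + K1/[H⁺] + K1K2/[H⁺]²) = 1 / (1 + 10^+1.40 + 10^-0.58)
   = 1 / (1 + 25.119 + 0.26303) = 1/26.382 = 0.03790
[CO2*] = α₀ × DIC = 0.03790 × 9.84 = 0.3730 mmol/kg
pCO2 = [CO2*]/KH = 3.730×10^-4 / 4.074×10^-2 = 9160 μatm

pCO2 = 9160 μatm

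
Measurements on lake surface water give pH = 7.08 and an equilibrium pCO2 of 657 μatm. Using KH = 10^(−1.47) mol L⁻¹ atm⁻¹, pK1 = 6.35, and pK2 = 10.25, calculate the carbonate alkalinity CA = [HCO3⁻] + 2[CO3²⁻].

[CO2*] = KH · pCO2 = 10^(−1.47) × 657×10^-6 = 2.226×10^-5 mol/L
α₀ = 1/(1 + K1/[H⁺] + K1K2/[H⁺]²) = 1/(1 + 10^+0.73 + 10^-2.44) = 0.1569
DIC = [CO2*]/α₀ = 2.226×10^-5 / 0.1569 = 0.1419 mmol/L
CA = (α₁ + 2α₂)·DIC = (0.8425 + 2×0.0005696) × 0.1419 = 0.120 mmol/L

CA = 0.120 mmol/L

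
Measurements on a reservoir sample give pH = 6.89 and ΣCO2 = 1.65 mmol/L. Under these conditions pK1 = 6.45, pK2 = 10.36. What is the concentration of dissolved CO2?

α₀ = 1 / (1 + K1/[H⁺] + K1K2/[H⁺]²) = 1 / (1 + 10^+0.44 + 10^-3.03)
   = 1 / (1 + 2.7542 + 0.00093325) = 1/3.7552 = 0.2663
[CO2*] = α₀ × DIC = 0.2663 × 1.65 = 0.439 mmol/L

[CO2*] = 0.439 mmol/L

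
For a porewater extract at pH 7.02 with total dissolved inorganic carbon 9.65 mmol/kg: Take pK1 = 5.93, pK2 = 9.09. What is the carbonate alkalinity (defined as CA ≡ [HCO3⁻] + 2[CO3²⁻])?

CA = 9.01 mmol/kg

CA = [HCO3⁻] + 2[CO3²⁻] = (α₁ + 2α₂)·DIC
At pH 7.02: [H⁺]/K1 = 10^-1.09 = 0.081283, K2/[H⁺] = 10^-2.07 = 0.0085114
α₁ = 1/(1 + 0.081283 + 0.0085114) = 1/1.0898 = 0.9176; α₂ = α₁·K2/[H⁺] = 0.007810
α₁ + 2α₂ = 0.9332
CA = 0.9332 × 9.65 = 9.01 mmol/kg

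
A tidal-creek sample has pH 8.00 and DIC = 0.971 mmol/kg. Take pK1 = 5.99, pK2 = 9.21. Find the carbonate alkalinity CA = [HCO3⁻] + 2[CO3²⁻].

CA = 1.02 mmol/kg

CA = [HCO3⁻] + 2[CO3²⁻] = (α₁ + 2α₂)·DIC
At pH 8.00: [H⁺]/K1 = 10^-2.01 = 0.0097724, K2/[H⁺] = 10^-1.21 = 0.061660
α₁ = 1/(1 + 0.0097724 + 0.061660) = 1/1.0714 = 0.9333; α₂ = α₁·K2/[H⁺] = 0.05755
α₁ + 2α₂ = 1.0484
CA = 1.0484 × 0.971 = 1.02 mmol/kg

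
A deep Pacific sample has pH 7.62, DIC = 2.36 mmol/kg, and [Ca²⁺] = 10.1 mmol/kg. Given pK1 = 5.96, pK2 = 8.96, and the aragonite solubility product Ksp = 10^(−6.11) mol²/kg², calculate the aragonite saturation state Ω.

Ω = 1.31

α₂ = 1 / (1 + [H⁺]/K2 + [H⁺]²/(K1K2)) = 1 / (1 + 10^+1.34 + 10^-0.32)
   = 1 / (1 + 21.878 + 0.47863) = 1/23.356 = 0.04282
[CO3²⁻] = α₂ × DIC = 0.04282 × 2.36 = 0.1010 mmol/kg
Ksp = 10^(−6.11) = 7.762×10^-7
Ω = [Ca²⁺][CO3²⁻]/Ksp = (10.1×10^-3)(1.010×10^-4) / 7.762×10^-7 = 1.31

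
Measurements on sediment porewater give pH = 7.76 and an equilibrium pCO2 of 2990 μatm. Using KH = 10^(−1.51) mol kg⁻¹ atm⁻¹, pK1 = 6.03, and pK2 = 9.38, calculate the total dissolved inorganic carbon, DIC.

DIC = 5.17 mmol/kg

[CO2*] = KH · pCO2 = 10^(−1.51) × 2990×10^-6 = 9.240×10^-5 mol/kg
α₀ = 1/(1 + K1/[H⁺] + K1K2/[H⁺]²) = 1/(1 + 10^+1.73 + 10^+0.11) = 0.01786
DIC = [CO2*]/α₀ = 9.240×10^-5 / 0.01786 = 5.17 mmol/kg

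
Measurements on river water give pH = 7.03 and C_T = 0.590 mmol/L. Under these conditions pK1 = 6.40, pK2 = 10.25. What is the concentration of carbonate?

α₂ = 1 / (1 + [H⁺]/K2 + [H⁺]²/(K1K2)) = 1 / (1 + 10^+3.22 + 10^+2.59)
   = 1 / (1 + 1659.6 + 389.05) = 1/2049.6 = 0.0004879
[CO3²⁻] = α₂ × DIC = 0.0004879 × 0.590 = 0.000288 mmol/L = 0.288 μmol/L

[CO3²⁻] = 0.288 μmol/L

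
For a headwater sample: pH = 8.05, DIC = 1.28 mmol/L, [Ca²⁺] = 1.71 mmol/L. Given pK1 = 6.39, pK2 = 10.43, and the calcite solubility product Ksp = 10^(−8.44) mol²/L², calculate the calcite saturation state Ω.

α₂ = 1 / (1 + [H⁺]/K2 + [H⁺]²/(K1K2)) = 1 / (1 + 10^+2.38 + 10^+0.72)
   = 1 / (1 + 239.88 + 5.2481) = 1/246.13 = 0.004063
[CO3²⁻] = α₂ × DIC = 0.004063 × 1.28 = 0.005200 mmol/L = 5.200 μmol/L
Ksp = 10^(−8.44) = 3.631×10^-9
Ω = [Ca²⁺][CO3²⁻]/Ksp = (1.71×10^-3)(5.200×10^-6) / 3.631×10^-9 = 2.45

Ω = 2.45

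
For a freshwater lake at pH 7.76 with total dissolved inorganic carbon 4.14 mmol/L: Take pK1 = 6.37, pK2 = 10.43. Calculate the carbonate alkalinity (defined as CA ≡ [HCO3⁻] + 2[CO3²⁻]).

CA = 3.99 mmol/L

CA = [HCO3⁻] + 2[CO3²⁻] = (α₁ + 2α₂)·DIC
At pH 7.76: [H⁺]/K1 = 10^-1.39 = 0.040738, K2/[H⁺] = 10^-2.67 = 0.0021380
α₁ = 1/(1 + 0.040738 + 0.0021380) = 1/1.0429 = 0.9589; α₂ = α₁·K2/[H⁺] = 0.002050
α₁ + 2α₂ = 0.9630
CA = 0.9630 × 4.14 = 3.99 mmol/L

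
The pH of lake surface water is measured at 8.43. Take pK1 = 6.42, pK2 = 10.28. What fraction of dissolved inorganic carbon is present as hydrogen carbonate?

α₁ = 0.977

α₁ = 1 / (1 + [H⁺]/K1 + K2/[H⁺]) = 1 / (1 + 10^-2.01 + 10^-1.85)
   = 1 / (1 + 0.0097724 + 0.014125) = 1/1.0239 = 0.9767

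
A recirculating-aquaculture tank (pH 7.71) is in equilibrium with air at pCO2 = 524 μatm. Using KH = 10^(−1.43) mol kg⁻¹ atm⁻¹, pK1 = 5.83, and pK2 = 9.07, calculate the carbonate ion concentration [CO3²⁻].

[CO3²⁻] = 0.0645 mmol/kg

[CO2*] = KH · pCO2 = 10^(−1.43) × 524×10^-6 = 1.947×10^-5 mol/kg
α₀ = 1/(1 + K1/[H⁺] + K1K2/[H⁺]²) = 1/(1 + 10^+1.88 + 10^+0.52) = 0.01247
DIC = [CO2*]/α₀ = 1.947×10^-5 / 0.01247 = 1.561 mmol/kg
[CO3²⁻] = α₂·DIC; α₂ = 0.04130, so [CO3²⁻] = 0.04130 × 1.561 = 0.0645 mmol/kg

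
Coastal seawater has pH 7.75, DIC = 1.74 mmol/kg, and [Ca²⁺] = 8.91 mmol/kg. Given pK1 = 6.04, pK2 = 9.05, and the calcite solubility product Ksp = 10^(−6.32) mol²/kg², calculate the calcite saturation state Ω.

α₂ = 1 / (1 + [H⁺]/K2 + [H⁺]²/(K1K2)) = 1 / (1 + 10^+1.30 + 10^-0.41)
   = 1 / (1 + 19.953 + 0.38905) = 1/21.342 = 0.04686
[CO3²⁻] = α₂ × DIC = 0.04686 × 1.74 = 0.08153 mmol/kg
Ksp = 10^(−6.32) = 4.786×10^-7
Ω = [Ca²⁺][CO3²⁻]/Ksp = (8.91×10^-3)(8.153×10^-5) / 4.786×10^-7 = 1.52

Ω = 1.52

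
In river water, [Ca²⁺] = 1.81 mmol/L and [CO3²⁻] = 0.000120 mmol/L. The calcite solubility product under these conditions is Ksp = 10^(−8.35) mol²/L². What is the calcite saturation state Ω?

Ω = 0.0486

Ksp = 10^(−8.35) = 4.467×10^-9
Ω = [Ca²⁺][CO3²⁻]/Ksp = (1.81×10^-3)(0.000120×10^-3) / 4.467×10^-9 = 0.0486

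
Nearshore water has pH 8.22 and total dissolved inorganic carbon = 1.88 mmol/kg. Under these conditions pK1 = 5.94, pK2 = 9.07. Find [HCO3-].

α₁ = 1 / (1 + [H⁺]/K1 + K2/[H⁺]) = 1 / (1 + 10^-2.28 + 10^-0.85)
   = 1 / (1 + 0.0052481 + 0.14125) = 1/1.1465 = 0.8722
[HCO3⁻] = α₁ × DIC = 0.8722 × 1.88 = 1.64 mmol/kg

[HCO3⁻] = 1.64 mmol/kg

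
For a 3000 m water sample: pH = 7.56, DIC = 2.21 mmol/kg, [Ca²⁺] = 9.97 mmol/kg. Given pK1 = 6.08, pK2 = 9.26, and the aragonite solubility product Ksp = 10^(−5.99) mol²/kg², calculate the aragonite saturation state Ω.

Ω = 0.408

α₂ = 1 / (1 + [H⁺]/K2 + [H⁺]²/(K1K2)) = 1 / (1 + 10^+1.70 + 10^+0.22)
   = 1 / (1 + 50.119 + 1.6596) = 1/52.778 = 0.01895
[CO3²⁻] = α₂ × DIC = 0.01895 × 2.21 = 0.04187 mmol/kg
Ksp = 10^(−5.99) = 1.023×10^-6
Ω = [Ca²⁺][CO3²⁻]/Ksp = (9.97×10^-3)(4.187×10^-5) / 1.023×10^-6 = 0.408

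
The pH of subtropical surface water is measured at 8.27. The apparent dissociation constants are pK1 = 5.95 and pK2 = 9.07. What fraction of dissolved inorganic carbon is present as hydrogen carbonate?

α₁ = 0.860

α₁ = 1 / (1 + [H⁺]/K1 + K2/[H⁺]) = 1 / (1 + 10^-2.32 + 10^-0.80)
   = 1 / (1 + 0.0047863 + 0.15849) = 1/1.1633 = 0.8596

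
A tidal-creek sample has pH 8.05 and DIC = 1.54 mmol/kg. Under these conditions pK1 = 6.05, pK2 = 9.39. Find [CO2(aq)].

[CO2*] = 14.6 μmol/kg

α₀ = 1 / (1 + K1/[H⁺] + K1K2/[H⁺]²) = 1 / (1 + 10^+2.00 + 10^+0.66)
   = 1 / (1 + 100.00 + 4.5709) = 1/105.57 = 0.009472
[CO2*] = α₀ × DIC = 0.009472 × 1.54 = 0.0146 mmol/kg = 14.6 μmol/kg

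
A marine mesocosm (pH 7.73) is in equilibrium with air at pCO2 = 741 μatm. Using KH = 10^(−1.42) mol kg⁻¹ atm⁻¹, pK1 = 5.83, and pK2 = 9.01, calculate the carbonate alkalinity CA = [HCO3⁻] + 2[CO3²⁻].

CA = 2.47 mmol/kg

[CO2*] = KH · pCO2 = 10^(−1.42) × 741×10^-6 = 2.817×10^-5 mol/kg
α₀ = 1/(1 + K1/[H⁺] + K1K2/[H⁺]²) = 1/(1 + 10^+1.90 + 10^+0.62) = 0.01182
DIC = [CO2*]/α₀ = 2.817×10^-5 / 0.01182 = 2.383 mmol/kg
CA = (α₁ + 2α₂)·DIC = (0.9389 + 2×0.04927) × 2.383 = 2.47 mmol/kg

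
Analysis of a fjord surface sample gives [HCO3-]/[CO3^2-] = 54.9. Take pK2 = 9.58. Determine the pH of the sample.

pH = 7.84

From K2 = [H⁺][CO3^2-]/[HCO3-]:  pH = pK2 − log₁₀([HCO3-]/[CO3^2-])
log₁₀(54.9) = +1.740
pH = 9.58 − (+1.740) = 7.84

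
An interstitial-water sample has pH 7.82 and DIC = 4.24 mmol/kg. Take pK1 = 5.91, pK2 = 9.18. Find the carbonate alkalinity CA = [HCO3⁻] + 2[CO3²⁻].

CA = 4.37 mmol/kg

CA = [HCO3⁻] + 2[CO3²⁻] = (α₁ + 2α₂)·DIC
At pH 7.82: [H⁺]/K1 = 10^-1.91 = 0.012303, K2/[H⁺] = 10^-1.36 = 0.043652
α₁ = 1/(1 + 0.012303 + 0.043652) = 1/1.0560 = 0.9470; α₂ = α₁·K2/[H⁺] = 0.04134
α₁ + 2α₂ = 1.0297
CA = 1.0297 × 4.24 = 4.37 mmol/kg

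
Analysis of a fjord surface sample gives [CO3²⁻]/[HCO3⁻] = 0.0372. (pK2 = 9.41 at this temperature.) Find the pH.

From K2 = [H⁺][CO3²⁻]/[HCO3⁻]:  pH = pK2 + log₁₀([CO3²⁻]/[HCO3⁻])
log₁₀(0.0372) = -1.429
pH = 9.41 + (-1.429) = 7.98

pH = 7.98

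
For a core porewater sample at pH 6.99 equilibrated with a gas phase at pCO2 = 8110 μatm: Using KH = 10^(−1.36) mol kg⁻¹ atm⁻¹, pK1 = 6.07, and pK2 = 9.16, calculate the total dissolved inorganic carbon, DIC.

DIC = 3.32 mmol/kg

[CO2*] = KH · pCO2 = 10^(−1.36) × 8110×10^-6 = 3.540×10^-4 mol/kg
α₀ = 1/(1 + K1/[H⁺] + K1K2/[H⁺]²) = 1/(1 + 10^+0.92 + 10^-1.25) = 0.1067
DIC = [CO2*]/α₀ = 3.540×10^-4 / 0.1067 = 3.32 mmol/kg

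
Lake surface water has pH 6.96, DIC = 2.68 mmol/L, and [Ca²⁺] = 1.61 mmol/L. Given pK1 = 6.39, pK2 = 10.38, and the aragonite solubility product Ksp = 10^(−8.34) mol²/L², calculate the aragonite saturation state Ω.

α₂ = 1 / (1 + [H⁺]/K2 + [H⁺]²/(K1K2)) = 1 / (1 + 10^+3.42 + 10^+2.85)
   = 1 / (1 + 2630.3 + 707.95) = 1/3339.2 = 0.0002995
[CO3²⁻] = α₂ × DIC = 0.0002995 × 2.68 = 0.0008026 mmol/L = 0.8026 μmol/L
Ksp = 10^(−8.34) = 4.571×10^-9
Ω = [Ca²⁺][CO3²⁻]/Ksp = (1.61×10^-3)(8.026×10^-7) / 4.571×10^-9 = 0.283

Ω = 0.283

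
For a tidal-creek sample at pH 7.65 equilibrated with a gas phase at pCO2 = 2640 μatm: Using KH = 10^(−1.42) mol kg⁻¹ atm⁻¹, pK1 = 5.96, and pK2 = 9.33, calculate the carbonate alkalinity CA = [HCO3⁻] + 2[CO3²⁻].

CA = 5.12 mmol/kg

[CO2*] = KH · pCO2 = 10^(−1.42) × 2640×10^-6 = 1.004×10^-4 mol/kg
α₀ = 1/(1 + K1/[H⁺] + K1K2/[H⁺]²) = 1/(1 + 10^+1.69 + 10^+0.01) = 0.01961
DIC = [CO2*]/α₀ = 1.004×10^-4 / 0.01961 = 5.119 mmol/kg
CA = (α₁ + 2α₂)·DIC = (0.9603 + 2×0.02006) × 5.119 = 5.12 mmol/kg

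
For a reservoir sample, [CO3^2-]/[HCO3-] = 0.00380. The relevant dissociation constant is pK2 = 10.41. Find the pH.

pH = 7.99

From K2 = [H⁺][CO3^2-]/[HCO3-]:  pH = pK2 + log₁₀([CO3^2-]/[HCO3-])
log₁₀(0.00380) = -2.420
pH = 10.41 + (-2.420) = 7.99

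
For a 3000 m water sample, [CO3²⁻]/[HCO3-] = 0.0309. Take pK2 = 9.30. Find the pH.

From K2 = [H⁺][CO3²⁻]/[HCO3-]:  pH = pK2 + log₁₀([CO3²⁻]/[HCO3-])
log₁₀(0.0309) = -1.510
pH = 9.30 + (-1.510) = 7.79

pH = 7.79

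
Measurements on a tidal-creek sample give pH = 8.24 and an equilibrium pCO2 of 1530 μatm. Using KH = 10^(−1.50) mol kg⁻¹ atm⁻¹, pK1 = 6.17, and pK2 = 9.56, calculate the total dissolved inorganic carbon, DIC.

[CO2*] = KH · pCO2 = 10^(−1.50) × 1530×10^-6 = 4.838×10^-5 mol/kg
α₀ = 1/(1 + K1/[H⁺] + K1K2/[H⁺]²) = 1/(1 + 10^+2.07 + 10^+0.75) = 0.008057
DIC = [CO2*]/α₀ = 4.838×10^-5 / 0.008057 = 6.00 mmol/kg

DIC = 6.00 mmol/kg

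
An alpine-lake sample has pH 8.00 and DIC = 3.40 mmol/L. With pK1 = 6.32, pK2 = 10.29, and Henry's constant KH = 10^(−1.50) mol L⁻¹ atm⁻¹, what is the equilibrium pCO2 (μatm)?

pCO2 = 2190 μatm

α₀ = 1 / (1 + K1/[H⁺] + K1K2/[H⁺]²) = 1 / (1 + 10^+1.68 + 10^-0.61)
   = 1 / (1 + 47.863 + 0.24547) = 1/49.108 = 0.02036
[CO2*] = α₀ × DIC = 0.02036 × 3.40 = 0.06923 mmol/L
pCO2 = [CO2*]/KH = 6.923×10^-5 / 3.162×10^-2 = 2190 μatm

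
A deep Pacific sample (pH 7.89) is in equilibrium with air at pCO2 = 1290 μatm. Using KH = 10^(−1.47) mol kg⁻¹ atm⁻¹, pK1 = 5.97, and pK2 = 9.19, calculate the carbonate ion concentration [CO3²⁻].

[CO2*] = KH · pCO2 = 10^(−1.47) × 1290×10^-6 = 4.371×10^-5 mol/kg
α₀ = 1/(1 + K1/[H⁺] + K1K2/[H⁺]²) = 1/(1 + 10^+1.92 + 10^+0.62) = 0.01132
DIC = [CO2*]/α₀ = 4.371×10^-5 / 0.01132 = 3.862 mmol/kg
[CO3²⁻] = α₂·DIC; α₂ = 0.04719, so [CO3²⁻] = 0.04719 × 3.862 = 0.182 mmol/kg

[CO3²⁻] = 0.182 mmol/kg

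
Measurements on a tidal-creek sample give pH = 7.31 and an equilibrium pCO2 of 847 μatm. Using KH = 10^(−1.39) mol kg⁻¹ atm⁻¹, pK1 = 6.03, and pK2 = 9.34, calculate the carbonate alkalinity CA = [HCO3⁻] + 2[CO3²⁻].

[CO2*] = KH · pCO2 = 10^(−1.39) × 847×10^-6 = 3.451×10^-5 mol/kg
α₀ = 1/(1 + K1/[H⁺] + K1K2/[H⁺]²) = 1/(1 + 10^+1.28 + 10^-0.75) = 0.04943
DIC = [CO2*]/α₀ = 3.451×10^-5 / 0.04943 = 0.6981 mmol/kg
CA = (α₁ + 2α₂)·DIC = (0.9418 + 2×0.008789) × 0.6981 = 0.670 mmol/kg

CA = 0.670 mmol/kg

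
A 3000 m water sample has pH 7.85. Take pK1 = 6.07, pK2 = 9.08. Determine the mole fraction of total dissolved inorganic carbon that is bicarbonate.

α₁ = 1 / (1 + [H⁺]/K1 + K2/[H⁺]) = 1 / (1 + 10^-1.78 + 10^-1.23)
   = 1 / (1 + 0.016596 + 0.058884) = 1/1.0755 = 0.9298

α₁ = 0.930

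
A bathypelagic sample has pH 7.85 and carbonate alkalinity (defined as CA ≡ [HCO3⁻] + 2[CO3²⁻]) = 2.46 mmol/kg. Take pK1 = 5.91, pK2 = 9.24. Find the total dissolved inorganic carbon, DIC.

CA = [HCO3⁻] + 2[CO3²⁻] = (α₁ + 2α₂)·DIC
At pH 7.85: [H⁺]/K1 = 10^-1.94 = 0.011482, K2/[H⁺] = 10^-1.39 = 0.040738
α₁ = 1/(1 + 0.011482 + 0.040738) = 1/1.0522 = 0.9504; α₂ = α₁·K2/[H⁺] = 0.03872
α₁ + 2α₂ = 1.0278
DIC = CA / (α₁ + 2α₂) = 2.46 / 1.0278 = 2.39 mmol/kg

DIC = 2.39 mmol/kg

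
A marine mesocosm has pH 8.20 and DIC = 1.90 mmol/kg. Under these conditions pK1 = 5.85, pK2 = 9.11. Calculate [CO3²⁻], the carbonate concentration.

[CO3²⁻] = 0.207 mmol/kg

α₂ = 1 / (1 + [H⁺]/K2 + [H⁺]²/(K1K2)) = 1 / (1 + 10^+0.91 + 10^-1.44)
   = 1 / (1 + 8.1283 + 0.036308) = 1/9.1646 = 0.1091
[CO3²⁻] = α₂ × DIC = 0.1091 × 1.90 = 0.207 mmol/kg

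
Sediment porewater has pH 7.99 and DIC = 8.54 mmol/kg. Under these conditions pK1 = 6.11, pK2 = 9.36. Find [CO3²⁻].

[CO3²⁻] = 0.345 mmol/kg

α₂ = 1 / (1 + [H⁺]/K2 + [H⁺]²/(K1K2)) = 1 / (1 + 10^+1.37 + 10^-0.51)
   = 1 / (1 + 23.442 + 0.30903) = 1/24.751 = 0.04040
[CO3²⁻] = α₂ × DIC = 0.04040 × 8.54 = 0.345 mmol/kg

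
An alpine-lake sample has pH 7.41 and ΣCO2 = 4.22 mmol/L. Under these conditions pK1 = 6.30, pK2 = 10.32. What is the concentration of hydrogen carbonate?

[HCO3⁻] = 3.91 mmol/L

α₁ = 1 / (1 + [H⁺]/K1 + K2/[H⁺]) = 1 / (1 + 10^-1.11 + 10^-2.91)
   = 1 / (1 + 0.077625 + 0.0012303) = 1/1.0789 = 0.9269
[HCO3⁻] = α₁ × DIC = 0.9269 × 4.22 = 3.91 mmol/L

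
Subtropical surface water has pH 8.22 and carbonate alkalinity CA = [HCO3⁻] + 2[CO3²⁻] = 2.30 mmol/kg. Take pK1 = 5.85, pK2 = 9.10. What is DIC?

CA = [HCO3⁻] + 2[CO3²⁻] = (α₁ + 2α₂)·DIC
At pH 8.22: [H⁺]/K1 = 10^-2.37 = 0.0042658, K2/[H⁺] = 10^-0.88 = 0.13183
α₁ = 1/(1 + 0.0042658 + 0.13183) = 1/1.1361 = 0.8802; α₂ = α₁·K2/[H⁺] = 0.1160
α₁ + 2α₂ = 1.1123
DIC = CA / (α₁ + 2α₂) = 2.30 / 1.1123 = 2.07 mmol/kg

DIC = 2.07 mmol/kg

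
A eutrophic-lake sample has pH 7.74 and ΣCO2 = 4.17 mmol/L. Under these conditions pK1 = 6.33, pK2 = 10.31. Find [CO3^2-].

α₂ = 1 / (1 + [H⁺]/K2 + [H⁺]²/(K1K2)) = 1 / (1 + 10^+2.57 + 10^+1.16)
   = 1 / (1 + 371.54 + 14.454) = 1/386.99 = 0.002584
[CO3²⁻] = α₂ × DIC = 0.002584 × 4.17 = 0.0108 mmol/L = 10.8 μmol/L

[CO3²⁻] = 10.8 μmol/L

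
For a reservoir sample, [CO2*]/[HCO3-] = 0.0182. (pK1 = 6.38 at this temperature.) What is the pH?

From K1 = [H⁺][HCO3-]/[CO2*]:  pH = pK1 − log₁₀([CO2*]/[HCO3-])
log₁₀(0.0182) = -1.740
pH = 6.38 − (-1.740) = 8.12

pH = 8.12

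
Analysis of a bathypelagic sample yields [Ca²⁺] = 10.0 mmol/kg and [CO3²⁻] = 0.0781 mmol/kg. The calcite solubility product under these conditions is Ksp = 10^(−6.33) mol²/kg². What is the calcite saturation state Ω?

Ω = 1.67

Ksp = 10^(−6.33) = 4.677×10^-7
Ω = [Ca²⁺][CO3²⁻]/Ksp = (10.0×10^-3)(0.0781×10^-3) / 4.677×10^-7 = 1.67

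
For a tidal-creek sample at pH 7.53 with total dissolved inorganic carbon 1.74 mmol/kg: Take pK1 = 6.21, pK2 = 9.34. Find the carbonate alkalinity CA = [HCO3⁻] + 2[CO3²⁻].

CA = [HCO3⁻] + 2[CO3²⁻] = (α₁ + 2α₂)·DIC
At pH 7.53: [H⁺]/K1 = 10^-1.32 = 0.047863, K2/[H⁺] = 10^-1.81 = 0.015488
α₁ = 1/(1 + 0.047863 + 0.015488) = 1/1.0634 = 0.9404; α₂ = α₁·K2/[H⁺] = 0.01457
α₁ + 2α₂ = 0.9696
CA = 0.9696 × 1.74 = 1.69 mmol/kg

CA = 1.69 mmol/kg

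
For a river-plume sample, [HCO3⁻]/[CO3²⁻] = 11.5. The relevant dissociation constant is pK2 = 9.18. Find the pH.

pH = 8.12

From K2 = [H⁺][CO3²⁻]/[HCO3⁻]:  pH = pK2 − log₁₀([HCO3⁻]/[CO3²⁻])
log₁₀(11.5) = +1.061
pH = 9.18 − (+1.061) = 8.12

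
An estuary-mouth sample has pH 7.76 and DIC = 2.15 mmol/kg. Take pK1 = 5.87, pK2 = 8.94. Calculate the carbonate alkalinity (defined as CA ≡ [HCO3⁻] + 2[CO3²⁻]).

CA = 2.26 mmol/kg

CA = [HCO3⁻] + 2[CO3²⁻] = (α₁ + 2α₂)·DIC
At pH 7.76: [H⁺]/K1 = 10^-1.89 = 0.012882, K2/[H⁺] = 10^-1.18 = 0.066069
α₁ = 1/(1 + 0.012882 + 0.066069) = 1/1.0790 = 0.9268; α₂ = α₁·K2/[H⁺] = 0.06123
α₁ + 2α₂ = 1.0493
CA = 1.0493 × 2.15 = 2.26 mmol/kg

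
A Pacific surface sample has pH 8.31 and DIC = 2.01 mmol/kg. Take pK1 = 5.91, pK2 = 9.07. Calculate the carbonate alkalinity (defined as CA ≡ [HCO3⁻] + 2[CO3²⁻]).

CA = 2.30 mmol/kg

CA = [HCO3⁻] + 2[CO3²⁻] = (α₁ + 2α₂)·DIC
At pH 8.31: [H⁺]/K1 = 10^-2.40 = 0.0039811, K2/[H⁺] = 10^-0.76 = 0.17378
α₁ = 1/(1 + 0.0039811 + 0.17378) = 1/1.1778 = 0.8491; α₂ = α₁·K2/[H⁺] = 0.1476
α₁ + 2α₂ = 1.1442
CA = 1.1442 × 2.01 = 2.30 mmol/kg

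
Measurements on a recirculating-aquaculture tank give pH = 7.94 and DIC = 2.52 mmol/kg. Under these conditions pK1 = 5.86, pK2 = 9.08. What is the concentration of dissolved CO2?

[CO2*] = 19.4 μmol/kg

α₀ = 1 / (1 + K1/[H⁺] + K1K2/[H⁺]²) = 1 / (1 + 10^+2.08 + 10^+0.94)
   = 1 / (1 + 120.23 + 8.7096) = 1/129.94 = 0.007696
[CO2*] = α₀ × DIC = 0.007696 × 2.52 = 0.0194 mmol/kg = 19.4 μmol/kg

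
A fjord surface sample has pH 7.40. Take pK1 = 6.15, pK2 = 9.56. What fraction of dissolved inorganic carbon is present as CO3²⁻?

α₂ = 1 / (1 + [H⁺]/K2 + [H⁺]²/(K1K2)) = 1 / (1 + 10^+2.16 + 10^+0.91)
   = 1 / (1 + 144.54 + 8.1283) = 1/153.67 = 0.006507

α₂ = 0.00651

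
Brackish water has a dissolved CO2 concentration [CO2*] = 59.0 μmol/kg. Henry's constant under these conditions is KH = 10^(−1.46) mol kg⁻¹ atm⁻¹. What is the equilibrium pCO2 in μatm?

pCO2 = 1700 μatm

KH = 10^(−1.46) = 3.467×10^-2 mol kg⁻¹ atm⁻¹
pCO2 = [CO2*]/KH = 59.0×10^-6 / 3.467×10^-2 = 1.70×10^-3 atm = 1700 μatm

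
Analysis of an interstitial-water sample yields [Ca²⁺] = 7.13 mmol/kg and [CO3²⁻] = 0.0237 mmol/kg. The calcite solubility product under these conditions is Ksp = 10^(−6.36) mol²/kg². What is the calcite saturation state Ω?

Ω = 0.387

Ksp = 10^(−6.36) = 4.365×10^-7
Ω = [Ca²⁺][CO3²⁻]/Ksp = (7.13×10^-3)(0.0237×10^-3) / 4.365×10^-7 = 0.387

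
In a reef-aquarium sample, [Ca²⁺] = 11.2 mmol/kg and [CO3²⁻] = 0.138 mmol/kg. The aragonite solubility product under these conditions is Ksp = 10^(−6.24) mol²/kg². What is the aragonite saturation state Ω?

Ω = 2.69

Ksp = 10^(−6.24) = 5.754×10^-7
Ω = [Ca²⁺][CO3²⁻]/Ksp = (11.2×10^-3)(0.138×10^-3) / 5.754×10^-7 = 2.69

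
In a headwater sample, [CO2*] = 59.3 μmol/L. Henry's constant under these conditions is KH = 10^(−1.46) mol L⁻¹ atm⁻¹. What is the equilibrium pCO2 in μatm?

KH = 10^(−1.46) = 3.467×10^-2 mol L⁻¹ atm⁻¹
pCO2 = [CO2*]/KH = 59.3×10^-6 / 3.467×10^-2 = 1.71×10^-3 atm = 1710 μatm

pCO2 = 1710 μatm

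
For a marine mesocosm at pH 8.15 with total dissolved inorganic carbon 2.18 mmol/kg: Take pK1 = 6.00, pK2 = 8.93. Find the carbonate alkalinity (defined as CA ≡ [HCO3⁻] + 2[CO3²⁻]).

CA = 2.48 mmol/kg

CA = [HCO3⁻] + 2[CO3²⁻] = (α₁ + 2α₂)·DIC
At pH 8.15: [H⁺]/K1 = 10^-2.15 = 0.0070795, K2/[H⁺] = 10^-0.78 = 0.16596
α₁ = 1/(1 + 0.0070795 + 0.16596) = 1/1.1730 = 0.8525; α₂ = α₁·K2/[H⁺] = 0.1415
α₁ + 2α₂ = 1.1354
CA = 1.1354 × 2.18 = 2.48 mmol/kg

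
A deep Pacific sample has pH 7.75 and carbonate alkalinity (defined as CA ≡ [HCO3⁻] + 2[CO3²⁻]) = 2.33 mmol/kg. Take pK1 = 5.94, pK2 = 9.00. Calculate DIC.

CA = [HCO3⁻] + 2[CO3²⁻] = (α₁ + 2α₂)·DIC
At pH 7.75: [H⁺]/K1 = 10^-1.81 = 0.015488, K2/[H⁺] = 10^-1.25 = 0.056234
α₁ = 1/(1 + 0.015488 + 0.056234) = 1/1.0717 = 0.9331; α₂ = α₁·K2/[H⁺] = 0.05247
α₁ + 2α₂ = 1.0380
DIC = CA / (α₁ + 2α₂) = 2.33 / 1.0380 = 2.24 mmol/kg

DIC = 2.24 mmol/kg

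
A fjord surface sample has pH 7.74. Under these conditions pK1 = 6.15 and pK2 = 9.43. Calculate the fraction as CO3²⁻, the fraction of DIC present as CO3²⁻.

α₂ = 0.0195

α₂ = 1 / (1 + [H⁺]/K2 + [H⁺]²/(K1K2)) = 1 / (1 + 10^+1.69 + 10^+0.10)
   = 1 / (1 + 48.978 + 1.2589) = 1/51.237 = 0.01952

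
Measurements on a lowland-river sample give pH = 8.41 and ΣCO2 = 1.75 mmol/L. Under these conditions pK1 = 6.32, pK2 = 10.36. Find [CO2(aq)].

α₀ = 1 / (1 + K1/[H⁺] + K1K2/[H⁺]²) = 1 / (1 + 10^+2.09 + 10^+0.14)
   = 1 / (1 + 123.03 + 1.3804) = 1/125.41 = 0.007974
[CO2*] = α₀ × DIC = 0.007974 × 1.75 = 0.0140 mmol/L = 14.0 μmol/L

[CO2*] = 14.0 μmol/L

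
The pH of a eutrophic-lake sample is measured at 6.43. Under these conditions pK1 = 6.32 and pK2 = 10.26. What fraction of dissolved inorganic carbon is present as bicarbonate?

α₁ = 1 / (1 + [H⁺]/K1 + K2/[H⁺]) = 1 / (1 + 10^-0.11 + 10^-3.83)
   = 1 / (1 + 0.77625 + 0.00014791) = 1/1.7764 = 0.5629

α₁ = 0.563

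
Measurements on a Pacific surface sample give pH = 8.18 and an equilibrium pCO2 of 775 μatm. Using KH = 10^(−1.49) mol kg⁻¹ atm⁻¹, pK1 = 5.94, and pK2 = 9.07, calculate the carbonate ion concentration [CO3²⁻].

[CO3²⁻] = 0.561 mmol/kg

[CO2*] = KH · pCO2 = 10^(−1.49) × 775×10^-6 = 2.508×10^-5 mol/kg
α₀ = 1/(1 + K1/[H⁺] + K1K2/[H⁺]²) = 1/(1 + 10^+2.24 + 10^+1.35) = 0.005072
DIC = [CO2*]/α₀ = 2.508×10^-5 / 0.005072 = 4.945 mmol/kg
[CO3²⁻] = α₂·DIC; α₂ = 0.1135, so [CO3²⁻] = 0.1135 × 4.945 = 0.561 mmol/kg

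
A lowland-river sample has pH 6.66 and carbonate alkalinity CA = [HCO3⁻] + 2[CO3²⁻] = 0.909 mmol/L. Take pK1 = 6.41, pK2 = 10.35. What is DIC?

CA = [HCO3⁻] + 2[CO3²⁻] = (α₁ + 2α₂)·DIC
At pH 6.66: [H⁺]/K1 = 10^-0.25 = 0.56234, K2/[H⁺] = 10^-3.69 = 0.00020417
α₁ = 1/(1 + 0.56234 + 0.00020417) = 1/1.5625 = 0.6400; α₂ = α₁·K2/[H⁺] = 0.0001307
α₁ + 2α₂ = 0.6402
DIC = CA / (α₁ + 2α₂) = 0.909 / 0.6402 = 1.42 mmol/L

DIC = 1.42 mmol/L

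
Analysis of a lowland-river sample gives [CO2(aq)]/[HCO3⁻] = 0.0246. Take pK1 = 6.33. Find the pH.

From K1 = [H⁺][HCO3⁻]/[CO2(aq)]:  pH = pK1 − log₁₀([CO2(aq)]/[HCO3⁻])
log₁₀(0.0246) = -1.609
pH = 6.33 − (-1.609) = 7.94

pH = 7.94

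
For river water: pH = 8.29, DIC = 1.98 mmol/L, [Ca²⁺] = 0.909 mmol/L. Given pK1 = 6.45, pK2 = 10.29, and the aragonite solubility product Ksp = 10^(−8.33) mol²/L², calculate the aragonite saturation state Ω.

Ω = 3.76

α₂ = 1 / (1 + [H⁺]/K2 + [H⁺]²/(K1K2)) = 1 / (1 + 10^+2.00 + 10^+0.16)
   = 1 / (1 + 100.00 + 1.4454) = 1/102.45 = 0.009761
[CO3²⁻] = α₂ × DIC = 0.009761 × 1.98 = 0.01933 mmol/L = 19.33 μmol/L
Ksp = 10^(−8.33) = 4.677×10^-9
Ω = [Ca²⁺][CO3²⁻]/Ksp = (0.909×10^-3)(1.933×10^-5) / 4.677×10^-9 = 3.76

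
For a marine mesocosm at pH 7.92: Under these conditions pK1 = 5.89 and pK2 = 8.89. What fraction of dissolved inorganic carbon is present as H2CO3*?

α₀ = 0.00836

α₀ = 1 / (1 + K1/[H⁺] + K1K2/[H⁺]²) = 1 / (1 + 10^+2.03 + 10^+1.06)
   = 1 / (1 + 107.15 + 11.482) = 1/119.63 = 0.008359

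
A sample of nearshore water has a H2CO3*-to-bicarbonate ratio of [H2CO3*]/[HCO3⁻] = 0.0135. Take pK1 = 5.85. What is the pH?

pH = 7.72

From K1 = [H⁺][HCO3⁻]/[H2CO3*]:  pH = pK1 − log₁₀([H2CO3*]/[HCO3⁻])
log₁₀(0.0135) = -1.870
pH = 5.85 − (-1.870) = 7.72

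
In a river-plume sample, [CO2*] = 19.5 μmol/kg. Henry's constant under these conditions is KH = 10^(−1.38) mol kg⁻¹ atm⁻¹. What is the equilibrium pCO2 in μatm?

pCO2 = 468 μatm

KH = 10^(−1.38) = 4.169×10^-2 mol kg⁻¹ atm⁻¹
pCO2 = [CO2*]/KH = 19.5×10^-6 / 4.169×10^-2 = 4.68×10^-4 atm = 468 μatm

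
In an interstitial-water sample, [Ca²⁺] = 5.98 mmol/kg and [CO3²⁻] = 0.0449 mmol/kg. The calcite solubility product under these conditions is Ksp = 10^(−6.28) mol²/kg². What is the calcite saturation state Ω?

Ω = 0.512

Ksp = 10^(−6.28) = 5.248×10^-7
Ω = [Ca²⁺][CO3²⁻]/Ksp = (5.98×10^-3)(0.0449×10^-3) / 5.248×10^-7 = 0.512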